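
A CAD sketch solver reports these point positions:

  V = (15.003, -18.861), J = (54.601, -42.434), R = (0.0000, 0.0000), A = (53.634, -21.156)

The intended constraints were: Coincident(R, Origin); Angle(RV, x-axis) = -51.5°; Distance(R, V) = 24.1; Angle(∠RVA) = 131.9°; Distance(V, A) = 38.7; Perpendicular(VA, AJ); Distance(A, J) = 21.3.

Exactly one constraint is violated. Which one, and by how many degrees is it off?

Perpendicular(VA, AJ) — off by 6.00°.

R = (0.00, 0.00) ✓; RV at -51.50° ✓; |RV| = 24.10 ✓; ∠RVA = 131.9° ✓; |VA| = 38.70 ✓; ∠(VA, AJ) = 84.00° ✗; |AJ| = 21.30 ✓.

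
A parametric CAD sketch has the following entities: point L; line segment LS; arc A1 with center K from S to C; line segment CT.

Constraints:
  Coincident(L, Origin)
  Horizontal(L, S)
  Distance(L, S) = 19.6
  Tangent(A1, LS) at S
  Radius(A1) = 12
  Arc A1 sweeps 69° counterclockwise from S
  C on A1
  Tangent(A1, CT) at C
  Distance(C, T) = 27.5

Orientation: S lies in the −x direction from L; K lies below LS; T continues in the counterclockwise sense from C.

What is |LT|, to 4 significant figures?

52.60

On A1, S sits at bearing 90° from K; a 69° counterclockwise sweep puts C at bearing 159°, so C = K + 12.0·(cos 159°, sin 159°) = (-30.80, -7.700). Since A1 is tangent to CT there, KC ⟂ CT, so CT runs along (−sin 159°, cos 159°); with |CT| = 27.5, T = (-40.66, -33.37). Then |LT| = |T − L| = 52.60.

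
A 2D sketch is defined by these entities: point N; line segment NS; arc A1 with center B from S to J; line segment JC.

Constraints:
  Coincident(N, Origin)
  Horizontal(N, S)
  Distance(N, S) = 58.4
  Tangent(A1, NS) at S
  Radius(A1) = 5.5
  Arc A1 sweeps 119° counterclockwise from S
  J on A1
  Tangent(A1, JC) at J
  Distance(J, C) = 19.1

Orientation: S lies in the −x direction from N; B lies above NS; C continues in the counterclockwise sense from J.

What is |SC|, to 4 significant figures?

25.27

N is at the origin; NS is horizontal with |NS| = 58.4 and S on the −x side, so S = (-58.40, 0.000). Tangency of A1 to NS means the radius BS is perpendicular to NS, so B = S + (0, 5.5) = (-58.40, 5.500). On A1, S sits at bearing -90° from B; a 119° counterclockwise sweep puts J at bearing 29°, so J = B + 5.5·(cos 29°, sin 29°) = (-53.59, 8.166). A1 meets JC tangentially, so BJ is at right angles to JC, so JC runs along (−sin 29°, cos 29°); with |JC| = 19.1, C = (-62.85, 24.87). Then |SC| = |C − S| = 25.27.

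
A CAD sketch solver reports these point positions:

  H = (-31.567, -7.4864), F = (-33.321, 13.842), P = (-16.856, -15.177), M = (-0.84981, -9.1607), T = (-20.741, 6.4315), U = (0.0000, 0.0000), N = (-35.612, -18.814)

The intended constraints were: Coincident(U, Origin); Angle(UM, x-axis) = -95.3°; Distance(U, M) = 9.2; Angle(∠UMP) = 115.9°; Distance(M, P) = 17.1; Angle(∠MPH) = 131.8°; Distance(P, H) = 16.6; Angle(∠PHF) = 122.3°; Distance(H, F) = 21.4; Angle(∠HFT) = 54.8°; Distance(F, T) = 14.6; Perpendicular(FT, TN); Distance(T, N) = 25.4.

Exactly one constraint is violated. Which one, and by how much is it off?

Distance(T, N) = 25.4 — off by 3.90.

U = (0.00, 0.00) ✓; UM at -95.30° ✓; |UM| = 9.200 ✓; ∠UMP = 115.9° ✓; |MP| = 17.10 ✓; ∠MPH = 131.8° ✓; |PH| = 16.60 ✓; ∠PHF = 122.3° ✓; |HF| = 21.40 ✓; ∠HFT = 54.80° ✓; |FT| = 14.60 ✓; ∠(FT, TN) = 90.00° ✓; |TN| = 29.30 ✗.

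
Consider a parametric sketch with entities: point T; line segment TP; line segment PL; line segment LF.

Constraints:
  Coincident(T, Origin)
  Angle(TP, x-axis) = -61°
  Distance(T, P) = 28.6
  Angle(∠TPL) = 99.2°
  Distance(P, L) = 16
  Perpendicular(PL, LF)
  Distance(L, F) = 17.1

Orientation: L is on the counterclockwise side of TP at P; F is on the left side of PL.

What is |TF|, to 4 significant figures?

23.39

T is at the origin; TP runs at -61.0° with length 28.6, so P = 28.6·(cos -61.0°, sin -61.0°) = (13.87, -25.01). ∠TPL = 99.2°, so PL runs at -61.0° + (180° − 99.2°) = 19.80° from the x-axis; with |PL| = 16.0, L = P + 16.0·(cos 19.80°, sin 19.80°) = (28.92, -19.59). The perpendicularity gives LF at right angles to PL; with |LF| = 17.1 on the left of PL, F = L + 17.1·(-0.3387, 0.9409) = (23.13, -3.505). Then |TF| = |F − T| = 23.39.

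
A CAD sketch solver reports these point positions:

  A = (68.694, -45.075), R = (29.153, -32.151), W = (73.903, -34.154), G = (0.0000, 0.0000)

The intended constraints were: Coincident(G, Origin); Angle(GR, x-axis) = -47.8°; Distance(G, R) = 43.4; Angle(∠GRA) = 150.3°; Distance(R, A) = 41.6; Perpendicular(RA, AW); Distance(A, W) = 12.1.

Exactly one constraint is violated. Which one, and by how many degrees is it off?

Perpendicular(RA, AW) — off by 7.40°.

G = (0.00, 0.00) ✓; GR at -47.80° ✓; |GR| = 43.40 ✓; ∠GRA = 150.3° ✓; |RA| = 41.60 ✓; ∠(RA, AW) = 82.60° ✗; |AW| = 12.10 ✓.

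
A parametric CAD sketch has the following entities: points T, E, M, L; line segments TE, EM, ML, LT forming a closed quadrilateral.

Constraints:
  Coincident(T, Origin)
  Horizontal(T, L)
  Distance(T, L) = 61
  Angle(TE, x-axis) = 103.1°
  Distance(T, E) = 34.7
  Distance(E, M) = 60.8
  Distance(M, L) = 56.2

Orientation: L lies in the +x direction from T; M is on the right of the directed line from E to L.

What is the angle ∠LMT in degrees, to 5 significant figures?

87.474°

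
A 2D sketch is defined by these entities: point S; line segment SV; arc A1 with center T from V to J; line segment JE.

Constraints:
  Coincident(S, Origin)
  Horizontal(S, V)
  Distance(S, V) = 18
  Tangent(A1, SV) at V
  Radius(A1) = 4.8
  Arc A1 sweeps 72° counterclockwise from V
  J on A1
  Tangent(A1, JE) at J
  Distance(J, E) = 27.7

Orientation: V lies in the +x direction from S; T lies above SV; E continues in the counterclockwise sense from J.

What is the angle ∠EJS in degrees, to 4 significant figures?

116.4°

S is at the origin; SV is horizontal with |SV| = 18.0 and V on the +x side, so V = (18.00, 0.000). Tangency of A1 to SV means the radius TV is perpendicular to SV, so T = V + (0, 4.8) = (18.00, 4.800). On A1, V sits at bearing -90° from T; a 72° counterclockwise sweep puts J at bearing -18°, so J = T + 4.8·(cos -18°, sin -18°) = (22.57, 3.317). Since A1 is tangent to JE there, TJ ⟂ JE, so JE runs along (−sin -18°, cos -18°); with |JE| = 27.7, E = (31.12, 29.66). Then cos ∠EJS = JE·JS / (|JE||JS|), giving 116.4°.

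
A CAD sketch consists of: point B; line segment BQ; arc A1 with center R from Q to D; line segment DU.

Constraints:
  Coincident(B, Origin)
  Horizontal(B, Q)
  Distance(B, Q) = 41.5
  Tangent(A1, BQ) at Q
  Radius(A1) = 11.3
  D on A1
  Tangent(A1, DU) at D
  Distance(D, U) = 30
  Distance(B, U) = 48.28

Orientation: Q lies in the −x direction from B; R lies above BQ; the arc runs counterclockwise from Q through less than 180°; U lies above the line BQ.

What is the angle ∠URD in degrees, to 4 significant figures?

69.36°

Checks: |BQ| = 41.50 ✓; |RD| = 11.30 ✓; ∠(RD, DU) = 90.00° ✓; |DU| = 30.00 ✓; |BU| = 48.28 ✓.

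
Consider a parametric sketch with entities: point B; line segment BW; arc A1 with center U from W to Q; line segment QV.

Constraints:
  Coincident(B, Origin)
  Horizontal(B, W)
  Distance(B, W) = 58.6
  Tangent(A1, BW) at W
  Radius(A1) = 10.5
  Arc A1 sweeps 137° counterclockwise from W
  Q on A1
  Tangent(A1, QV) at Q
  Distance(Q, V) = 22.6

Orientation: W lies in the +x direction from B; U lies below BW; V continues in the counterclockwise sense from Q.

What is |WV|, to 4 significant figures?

34.87

B is at the origin; BW is horizontal with |BW| = 58.6 and W on the +x side, so W = (58.60, 0.000). The tangent condition forces UW to be normal to BW, so U = W + (0, -10.5) = (58.60, -10.50). On A1, W sits at bearing 90° from U; a 137° counterclockwise sweep puts Q at bearing 227°, so Q = U + 10.5·(cos 227°, sin 227°) = (51.44, -18.18). A1 meets QV tangentially, so UQ is at right angles to QV, so QV runs along (−sin 227°, cos 227°); with |QV| = 22.6, V = (67.97, -33.59). Then |WV| = |V − W| = 34.87.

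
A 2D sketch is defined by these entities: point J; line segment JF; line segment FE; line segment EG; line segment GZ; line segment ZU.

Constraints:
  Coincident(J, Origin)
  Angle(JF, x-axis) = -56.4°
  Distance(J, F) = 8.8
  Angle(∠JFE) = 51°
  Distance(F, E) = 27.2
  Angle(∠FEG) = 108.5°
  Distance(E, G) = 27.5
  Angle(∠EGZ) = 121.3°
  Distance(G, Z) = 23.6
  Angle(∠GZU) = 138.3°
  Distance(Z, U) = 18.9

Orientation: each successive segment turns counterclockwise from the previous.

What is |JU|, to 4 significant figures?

40.09

J is at the origin; JF runs at -56.4° with length 8.8, so F = (4.870, -7.330). ∠JFE = 51.0° gives FE at 72.60° from the x-axis; with |FE| = 27.2, E = (13.00, 18.63). ∠FEG = 108.5° gives EG at 144.1° from the x-axis; with |EG| = 27.5, G = (-9.272, 34.75). ∠EGZ = 121.3° gives GZ at -157.2° from the x-axis; with |GZ| = 23.6, Z = (-31.03, 25.61). ∠GZU = 138.3° gives ZU at -115.5° from the x-axis; with |ZU| = 18.9, U = (-39.17, 8.547). Then |JU| = |U − J| = 40.09.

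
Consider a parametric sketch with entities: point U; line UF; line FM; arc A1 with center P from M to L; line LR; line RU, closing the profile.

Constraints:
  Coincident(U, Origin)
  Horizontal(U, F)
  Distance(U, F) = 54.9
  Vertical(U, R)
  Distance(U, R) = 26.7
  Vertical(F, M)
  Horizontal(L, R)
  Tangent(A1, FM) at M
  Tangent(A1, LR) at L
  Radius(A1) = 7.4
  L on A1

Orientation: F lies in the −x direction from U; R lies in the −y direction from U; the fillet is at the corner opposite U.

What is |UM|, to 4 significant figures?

58.19

U is at the origin; U and F share the same y with |UF| = 54.9 and F on the −x side, so F = (-54.90, 0.000). UR is vertical with |UR| = 26.7 and R on the −y side, so R = (0.000, -26.70). The virtual corner opposite U is at (-54.90, -26.70). Tangency of A1 to FM means the radius PM is perpendicular to FM and tangency of A1 to LR means the radius PL is perpendicular to LR, with radius 7.4, so the center P sits 7.4 in from both sides at P = (-47.50, -19.30). That places the tangent points at M = (-54.90, -19.30) on FM and L = (-47.50, -26.70) on LR. Then |UM| = |M − U| = 58.19.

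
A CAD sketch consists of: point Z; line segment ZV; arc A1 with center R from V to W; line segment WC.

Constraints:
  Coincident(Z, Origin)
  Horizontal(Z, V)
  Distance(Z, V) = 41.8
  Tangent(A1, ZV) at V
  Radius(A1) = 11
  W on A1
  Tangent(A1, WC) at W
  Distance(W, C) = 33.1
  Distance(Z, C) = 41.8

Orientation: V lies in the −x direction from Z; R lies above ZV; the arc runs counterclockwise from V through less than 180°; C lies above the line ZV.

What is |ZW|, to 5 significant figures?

32.365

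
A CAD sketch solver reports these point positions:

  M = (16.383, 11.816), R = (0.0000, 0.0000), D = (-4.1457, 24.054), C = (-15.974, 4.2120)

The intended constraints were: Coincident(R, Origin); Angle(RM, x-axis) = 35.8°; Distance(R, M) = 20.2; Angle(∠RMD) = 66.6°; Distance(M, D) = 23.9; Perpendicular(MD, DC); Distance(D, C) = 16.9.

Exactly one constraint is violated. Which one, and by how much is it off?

Distance(D, C) = 16.9 — off by 6.20.

R = (0.00, 0.00) ✓; RM at 35.80° ✓; |RM| = 20.20 ✓; ∠RMD = 66.60° ✓; |MD| = 23.90 ✓; ∠(MD, DC) = 90.00° ✓; |DC| = 23.10 ✗.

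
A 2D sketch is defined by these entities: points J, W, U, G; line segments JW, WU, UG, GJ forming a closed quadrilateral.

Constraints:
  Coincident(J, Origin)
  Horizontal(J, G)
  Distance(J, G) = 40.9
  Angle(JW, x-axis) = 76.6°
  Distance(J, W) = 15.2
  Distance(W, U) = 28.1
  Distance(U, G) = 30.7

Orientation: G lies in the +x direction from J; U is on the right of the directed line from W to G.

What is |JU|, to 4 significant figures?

17.25

Checks: |WU| = 28.10 ✓; |UG| = 30.70 ✓.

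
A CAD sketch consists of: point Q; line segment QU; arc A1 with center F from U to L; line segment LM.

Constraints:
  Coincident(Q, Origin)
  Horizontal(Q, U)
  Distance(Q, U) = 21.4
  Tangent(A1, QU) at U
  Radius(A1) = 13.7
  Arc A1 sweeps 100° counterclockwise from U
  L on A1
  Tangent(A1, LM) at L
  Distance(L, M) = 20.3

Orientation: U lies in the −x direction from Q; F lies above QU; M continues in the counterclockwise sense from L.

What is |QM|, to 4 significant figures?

37.84

Q is at the origin; QU is horizontal with |QU| = 21.4 and U on the −x side, so U = (-21.40, 0.000). Tangency of A1 to QU means the radius FU is perpendicular to QU, so F = U + (0, 13.7) = (-21.40, 13.70). On A1, U sits at bearing -90° from F; a 100° counterclockwise sweep puts L at bearing 10°, so L = F + 13.7·(cos 10°, sin 10°) = (-7.908, 16.08). Tangency of A1 to LM means the radius FL is perpendicular to LM, so LM runs along (−sin 10°, cos 10°); with |LM| = 20.3, M = (-11.43, 36.07). Then |QM| = |M − Q| = 37.84.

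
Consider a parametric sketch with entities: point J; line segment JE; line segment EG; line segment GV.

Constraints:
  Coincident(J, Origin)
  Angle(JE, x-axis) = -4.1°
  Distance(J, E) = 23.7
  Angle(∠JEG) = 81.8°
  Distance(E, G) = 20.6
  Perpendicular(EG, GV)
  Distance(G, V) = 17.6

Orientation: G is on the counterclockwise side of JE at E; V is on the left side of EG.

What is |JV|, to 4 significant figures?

18.19

J is at the origin; JE runs at -4.1° with length 23.7, so E = 23.7·(cos -4.1°, sin -4.1°) = (23.64, -1.694). ∠JEG = 81.8°, so EG runs at -4.1° + (180° − 81.8°) = 94.10° from the x-axis; with |EG| = 20.6, G = E + 20.6·(cos 94.10°, sin 94.10°) = (22.17, 18.85). EG is perpendicular to GV; with |GV| = 17.6 on the left of EG, V = G + 17.6·(-0.9974, -0.07150) = (4.612, 17.59). Then |JV| = |V − J| = 18.19.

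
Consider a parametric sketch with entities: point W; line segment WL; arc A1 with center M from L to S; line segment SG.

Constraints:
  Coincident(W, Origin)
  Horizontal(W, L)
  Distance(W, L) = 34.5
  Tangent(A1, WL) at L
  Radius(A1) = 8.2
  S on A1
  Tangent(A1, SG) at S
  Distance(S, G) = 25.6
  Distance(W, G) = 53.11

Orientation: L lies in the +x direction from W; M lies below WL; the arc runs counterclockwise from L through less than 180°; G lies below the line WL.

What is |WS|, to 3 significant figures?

30.1

W is at the origin; WL is horizontal with |WL| = 34.5 and L on the +x side, so L = (34.5, 0.00). Tangency of A1 to WL means the radius ML is perpendicular to WL, so M = L + (0, -8.2) = (34.5, -8.20). Since MS ⟂ SG (tangency), |MG| = √(8.2² + 25.6²) = 26.9 regardless of where S sits on A1. So G lies on both circle(W, 53.11) and circle(M, 26.9); the below-WL intersection is G = (40.5, -34.4). S is the foot of the tangent from G: S = (27.4, -12.4).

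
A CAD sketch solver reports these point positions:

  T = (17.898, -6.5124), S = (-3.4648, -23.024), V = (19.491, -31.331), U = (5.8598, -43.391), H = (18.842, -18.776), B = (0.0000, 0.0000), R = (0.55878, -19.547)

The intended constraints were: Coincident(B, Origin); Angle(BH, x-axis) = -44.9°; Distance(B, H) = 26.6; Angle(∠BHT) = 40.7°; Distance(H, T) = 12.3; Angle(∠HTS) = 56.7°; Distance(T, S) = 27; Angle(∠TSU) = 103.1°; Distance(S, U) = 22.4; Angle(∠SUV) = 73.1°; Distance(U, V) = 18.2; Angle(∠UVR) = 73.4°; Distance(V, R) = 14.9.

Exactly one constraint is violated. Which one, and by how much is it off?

Distance(V, R) = 14.9 — off by 7.40.

B = (0.00, 0.00) ✓; BH at -44.90° ✓; |BH| = 26.60 ✓; ∠BHT = 40.70° ✓; |HT| = 12.30 ✓; ∠HTS = 56.70° ✓; |TS| = 27.00 ✓; ∠TSU = 103.1° ✓; |SU| = 22.40 ✓; ∠SUV = 73.10° ✓; |UV| = 18.20 ✓; ∠UVR = 73.40° ✓; |VR| = 22.30 ✗.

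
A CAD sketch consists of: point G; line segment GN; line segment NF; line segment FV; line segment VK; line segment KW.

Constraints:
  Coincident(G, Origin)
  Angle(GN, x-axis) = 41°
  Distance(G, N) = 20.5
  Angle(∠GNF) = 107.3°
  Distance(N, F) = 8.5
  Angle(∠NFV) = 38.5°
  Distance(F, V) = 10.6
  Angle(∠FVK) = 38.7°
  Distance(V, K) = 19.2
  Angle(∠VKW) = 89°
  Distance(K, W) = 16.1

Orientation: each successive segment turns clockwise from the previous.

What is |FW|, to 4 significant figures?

14.25

G is at the origin; GN runs at 41.0° with length 20.5, so N = (15.47, 13.45). ∠GNF = 107.3° gives NF at -31.70° from the x-axis; with |NF| = 8.5, F = (22.70, 8.983). ∠NFV = 38.5° gives FV at -173.2° from the x-axis; with |FV| = 10.6, V = (12.18, 7.728). ∠FVK = 38.7° gives VK at 45.50° from the x-axis; with |VK| = 19.2, K = (25.64, 21.42). ∠VKW = 89.0° gives KW at -45.50° from the x-axis; with |KW| = 16.1, W = (36.92, 9.939). Then |FW| = |W − F| = 14.25.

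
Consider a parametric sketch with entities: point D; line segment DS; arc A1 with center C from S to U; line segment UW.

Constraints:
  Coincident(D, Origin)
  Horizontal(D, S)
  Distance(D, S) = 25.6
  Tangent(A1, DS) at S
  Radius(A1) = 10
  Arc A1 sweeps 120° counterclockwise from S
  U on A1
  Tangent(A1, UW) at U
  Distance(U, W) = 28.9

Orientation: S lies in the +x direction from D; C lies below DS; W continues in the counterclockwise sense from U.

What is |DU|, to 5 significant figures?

22.626

D is at the origin; D and S share the same y with |DS| = 25.6 and S on the +x side, so S = (25.600, 0.0000). A1 meets DS tangentially, so CS is at right angles to DS, so C = S + (0, -10) = (25.600, -10.000). On A1, S sits at bearing 90° from C; a 120° counterclockwise sweep puts U at bearing 210°, so U = C + 10.0·(cos 210°, sin 210°) = (16.940, -15.000). Then |DU| = |U − D| = 22.626.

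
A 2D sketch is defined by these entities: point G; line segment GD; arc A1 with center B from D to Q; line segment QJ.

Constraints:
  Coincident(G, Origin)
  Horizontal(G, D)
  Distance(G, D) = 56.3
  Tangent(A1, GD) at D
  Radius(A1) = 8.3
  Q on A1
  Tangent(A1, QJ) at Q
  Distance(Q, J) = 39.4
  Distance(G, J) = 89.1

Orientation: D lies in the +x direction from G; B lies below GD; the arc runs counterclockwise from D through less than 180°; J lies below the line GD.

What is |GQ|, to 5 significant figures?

52.475

G is at the origin; G and D share the same y with |GD| = 56.3 and D on the +x side, so D = (56.300, 0.0000). Tangency of A1 to GD means the radius BD is perpendicular to GD, so B = D + (0, -8.3) = (56.300, -8.3000). Since BQ ⟂ QJ (tangency), |BJ| = √(8.3² + 39.4²) = 40.265 regardless of where Q sits on A1. So J lies on both circle(G, 89.1) and circle(B, 40.265); the below-GD intersection is J = (78.713, -41.750). Q is the foot of the tangent from J: Q = (50.505, -14.242).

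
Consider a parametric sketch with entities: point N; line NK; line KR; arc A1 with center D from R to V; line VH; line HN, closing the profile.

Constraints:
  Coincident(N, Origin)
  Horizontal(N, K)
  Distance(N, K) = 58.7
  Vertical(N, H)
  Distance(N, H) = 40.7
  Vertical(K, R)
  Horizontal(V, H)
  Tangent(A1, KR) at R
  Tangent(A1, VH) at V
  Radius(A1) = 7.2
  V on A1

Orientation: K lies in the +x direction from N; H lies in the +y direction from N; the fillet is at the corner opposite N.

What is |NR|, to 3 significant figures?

67.6

N is at the origin; N and K share the same y with |NK| = 58.7 and K on the +x side, so K = (58.7, 0.00). N and H share the same x with |NH| = 40.7 and H on the +y side, so H = (0.00, 40.7). The virtual corner opposite N is at (58.7, 40.7). Tangency of A1 to KR means the radius DR is perpendicular to KR and tangency of A1 to VH means the radius DV is perpendicular to VH, with radius 7.2, so the center D sits 7.2 in from both sides at D = (51.5, 33.5). That places the tangent points at R = (58.7, 33.5) on KR and V = (51.5, 40.7) on VH. Then |NR| = |R − N| = 67.6.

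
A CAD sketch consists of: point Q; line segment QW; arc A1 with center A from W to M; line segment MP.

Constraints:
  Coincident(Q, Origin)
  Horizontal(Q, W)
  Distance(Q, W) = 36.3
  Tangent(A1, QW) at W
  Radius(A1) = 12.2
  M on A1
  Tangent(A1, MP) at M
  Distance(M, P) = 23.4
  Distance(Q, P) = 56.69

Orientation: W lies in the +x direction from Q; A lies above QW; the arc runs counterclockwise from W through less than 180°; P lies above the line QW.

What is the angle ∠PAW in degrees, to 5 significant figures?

167.25°

Checks: |AM| = 12.20 ✓; ∠(AM, MP) = 90.00° ✓; |MP| = 23.40 ✓; |QP| = 56.69 ✓.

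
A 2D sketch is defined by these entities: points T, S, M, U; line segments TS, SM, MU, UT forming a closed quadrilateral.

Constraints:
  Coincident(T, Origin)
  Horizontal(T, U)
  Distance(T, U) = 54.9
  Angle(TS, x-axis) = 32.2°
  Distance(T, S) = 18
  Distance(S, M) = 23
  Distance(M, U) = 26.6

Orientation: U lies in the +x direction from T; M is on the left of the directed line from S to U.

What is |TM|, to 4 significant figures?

40.90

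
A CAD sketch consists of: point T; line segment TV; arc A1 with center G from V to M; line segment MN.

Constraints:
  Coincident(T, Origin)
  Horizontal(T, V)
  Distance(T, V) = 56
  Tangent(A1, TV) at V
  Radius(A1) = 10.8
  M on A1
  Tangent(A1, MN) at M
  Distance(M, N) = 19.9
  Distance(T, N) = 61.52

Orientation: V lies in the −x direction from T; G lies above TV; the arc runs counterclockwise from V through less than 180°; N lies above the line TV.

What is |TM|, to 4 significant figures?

47.86

Checks: |GM| = 10.80 ✓; ∠(GM, MN) = 90.00° ✓; |MN| = 19.90 ✓; |TN| = 61.52 ✓.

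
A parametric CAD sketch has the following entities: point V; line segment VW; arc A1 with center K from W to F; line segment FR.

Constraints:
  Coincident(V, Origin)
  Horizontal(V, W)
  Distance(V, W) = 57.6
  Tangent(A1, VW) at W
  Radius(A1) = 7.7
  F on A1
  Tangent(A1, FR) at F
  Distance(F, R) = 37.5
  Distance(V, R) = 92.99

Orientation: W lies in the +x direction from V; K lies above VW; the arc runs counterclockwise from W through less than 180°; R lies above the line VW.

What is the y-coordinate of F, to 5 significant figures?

2.7969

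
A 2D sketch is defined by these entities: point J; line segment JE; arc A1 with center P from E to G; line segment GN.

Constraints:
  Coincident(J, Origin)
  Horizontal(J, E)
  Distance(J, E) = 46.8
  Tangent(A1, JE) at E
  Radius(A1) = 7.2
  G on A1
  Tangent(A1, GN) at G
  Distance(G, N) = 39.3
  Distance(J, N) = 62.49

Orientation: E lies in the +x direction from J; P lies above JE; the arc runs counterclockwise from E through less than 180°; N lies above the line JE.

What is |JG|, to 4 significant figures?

54.47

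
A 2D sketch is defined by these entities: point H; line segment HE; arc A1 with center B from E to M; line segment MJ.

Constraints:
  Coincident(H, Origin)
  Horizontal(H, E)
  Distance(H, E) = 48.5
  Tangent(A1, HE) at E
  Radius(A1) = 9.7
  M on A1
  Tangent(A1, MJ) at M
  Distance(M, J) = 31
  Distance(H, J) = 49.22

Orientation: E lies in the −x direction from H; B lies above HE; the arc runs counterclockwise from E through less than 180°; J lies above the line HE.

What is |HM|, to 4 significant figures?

39.77

Checks: |BM| = 9.700 ✓; ∠(BM, MJ) = 90.00° ✓; |MJ| = 31.00 ✓; |HJ| = 49.22 ✓.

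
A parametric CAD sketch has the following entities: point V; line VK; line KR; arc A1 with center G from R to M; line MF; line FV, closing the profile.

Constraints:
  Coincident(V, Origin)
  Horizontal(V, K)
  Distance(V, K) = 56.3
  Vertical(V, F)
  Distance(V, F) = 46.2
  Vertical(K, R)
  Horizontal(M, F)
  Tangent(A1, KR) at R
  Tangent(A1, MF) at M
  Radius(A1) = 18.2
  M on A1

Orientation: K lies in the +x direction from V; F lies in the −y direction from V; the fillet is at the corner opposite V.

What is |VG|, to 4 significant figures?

47.28

V is at the origin; V and K share the same y with |VK| = 56.3 and K on the +x side, so K = (56.30, 0.000). VF is vertical with |VF| = 46.2 and F on the −y side, so F = (0.000, -46.20). The virtual corner opposite V is at (56.30, -46.20). Since A1 is tangent to KR there, GR ⟂ KR and the tangent condition forces GM to be normal to MF, with radius 18.2, so the center G sits 18.2 in from both sides at G = (38.10, -28.00). Then |VG| = |G − V| = 47.28.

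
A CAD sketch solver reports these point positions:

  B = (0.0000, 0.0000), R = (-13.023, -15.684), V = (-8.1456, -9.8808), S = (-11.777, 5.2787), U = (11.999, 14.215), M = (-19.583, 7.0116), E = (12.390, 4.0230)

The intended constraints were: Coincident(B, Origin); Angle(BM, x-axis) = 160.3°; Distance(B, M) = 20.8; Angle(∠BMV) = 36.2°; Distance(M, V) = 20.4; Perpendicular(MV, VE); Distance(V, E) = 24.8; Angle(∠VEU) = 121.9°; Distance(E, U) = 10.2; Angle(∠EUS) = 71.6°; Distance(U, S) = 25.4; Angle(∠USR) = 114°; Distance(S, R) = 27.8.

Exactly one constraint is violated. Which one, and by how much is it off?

Distance(S, R) = 27.8 — off by 6.80.

B = (0.00, 0.00) ✓; BM at 160.3° ✓; |BM| = 20.80 ✓; ∠BMV = 36.20° ✓; |MV| = 20.40 ✓; ∠(MV, VE) = 90.00° ✓; |VE| = 24.80 ✓; ∠VEU = 121.9° ✓; |EU| = 10.20 ✓; ∠EUS = 71.60° ✓; |US| = 25.40 ✓; ∠USR = 114.0° ✓; |SR| = 21.00 ✗.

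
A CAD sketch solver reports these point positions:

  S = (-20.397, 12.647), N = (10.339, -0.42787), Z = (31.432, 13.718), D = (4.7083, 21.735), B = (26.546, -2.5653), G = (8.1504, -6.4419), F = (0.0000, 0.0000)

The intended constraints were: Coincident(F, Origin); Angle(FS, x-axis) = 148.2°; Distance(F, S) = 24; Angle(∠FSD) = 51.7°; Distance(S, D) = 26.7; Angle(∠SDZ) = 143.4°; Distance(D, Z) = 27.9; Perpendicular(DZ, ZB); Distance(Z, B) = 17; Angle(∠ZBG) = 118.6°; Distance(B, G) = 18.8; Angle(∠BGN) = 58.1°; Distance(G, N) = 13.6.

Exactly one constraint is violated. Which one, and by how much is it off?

Distance(G, N) = 13.6 — off by 7.20.

F = (0.00, 0.00) ✓; FS at 148.2° ✓; |FS| = 24.00 ✓; ∠FSD = 51.70° ✓; |SD| = 26.70 ✓; ∠SDZ = 143.4° ✓; |DZ| = 27.90 ✓; ∠(DZ, ZB) = 90.00° ✓; |ZB| = 17.00 ✓; ∠ZBG = 118.6° ✓; |BG| = 18.80 ✓; ∠BGN = 58.10° ✓; |GN| = 6.400 ✗.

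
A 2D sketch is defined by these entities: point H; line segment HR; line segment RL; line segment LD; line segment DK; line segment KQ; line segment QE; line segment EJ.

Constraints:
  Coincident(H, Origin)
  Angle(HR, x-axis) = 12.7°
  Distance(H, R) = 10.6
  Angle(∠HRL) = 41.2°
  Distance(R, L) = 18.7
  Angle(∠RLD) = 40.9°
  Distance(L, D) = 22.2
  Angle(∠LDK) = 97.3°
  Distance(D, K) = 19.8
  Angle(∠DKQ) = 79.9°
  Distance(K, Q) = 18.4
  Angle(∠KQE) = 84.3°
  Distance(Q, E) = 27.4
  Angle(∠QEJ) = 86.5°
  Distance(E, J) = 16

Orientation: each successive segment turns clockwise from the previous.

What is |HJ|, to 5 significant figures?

14.981

∠KQE = 84.3° gives QE at 176.30° from the x-axis; with |QE| = 27.4, E = (-9.8756, -3.1271). ∠QEJ = 86.5° gives EJ at 82.800° from the x-axis; with |EJ| = 16.0, J = (-7.8703, 12.747). Then |HJ| = |J − H| = 14.981.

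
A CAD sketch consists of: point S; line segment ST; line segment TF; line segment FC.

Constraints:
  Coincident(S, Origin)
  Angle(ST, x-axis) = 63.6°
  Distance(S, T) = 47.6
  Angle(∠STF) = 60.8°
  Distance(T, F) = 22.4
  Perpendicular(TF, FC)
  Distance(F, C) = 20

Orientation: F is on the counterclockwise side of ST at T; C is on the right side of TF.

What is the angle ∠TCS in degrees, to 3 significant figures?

49.0°

S is at the origin; ST runs at 63.6° with length 47.6, so T = 47.6·(cos 63.6°, sin 63.6°) = (21.2, 42.6). ∠STF = 60.8°, so TF runs at 63.6° + (180° − 60.8°) = 183° from the x-axis; with |TF| = 22.4, F = T + 22.4·(cos 183°, sin 183°) = (-1.21, 41.5). TF ⟂ FC; with |FC| = 20.0 on the right of TF, C = F + 20.0·(-0.0488, 0.999) = (-2.19, 61.5). Then cos ∠TCS = CT·CS / (|CT||CS|), giving 49.0°.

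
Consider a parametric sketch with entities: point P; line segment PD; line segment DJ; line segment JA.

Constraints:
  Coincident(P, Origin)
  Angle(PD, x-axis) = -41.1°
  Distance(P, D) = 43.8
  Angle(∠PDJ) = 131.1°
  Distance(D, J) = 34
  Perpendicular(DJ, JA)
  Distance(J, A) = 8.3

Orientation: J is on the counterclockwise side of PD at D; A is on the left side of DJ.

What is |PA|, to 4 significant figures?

67.48

P is at the origin; PD runs at -41.1° with length 43.8, so D = 43.8·(cos -41.1°, sin -41.1°) = (33.01, -28.79). ∠PDJ = 131.1°, so DJ runs at -41.1° + (180° − 131.1°) = 7.800° from the x-axis; with |DJ| = 34.0, J = D + 34.0·(cos 7.800°, sin 7.800°) = (66.69, -24.18). The perpendicularity gives JA at right angles to DJ; with |JA| = 8.3 on the left of DJ, A = J + 8.3·(-0.1357, 0.9907) = (65.57, -15.96). Then |PA| = |A − P| = 67.48.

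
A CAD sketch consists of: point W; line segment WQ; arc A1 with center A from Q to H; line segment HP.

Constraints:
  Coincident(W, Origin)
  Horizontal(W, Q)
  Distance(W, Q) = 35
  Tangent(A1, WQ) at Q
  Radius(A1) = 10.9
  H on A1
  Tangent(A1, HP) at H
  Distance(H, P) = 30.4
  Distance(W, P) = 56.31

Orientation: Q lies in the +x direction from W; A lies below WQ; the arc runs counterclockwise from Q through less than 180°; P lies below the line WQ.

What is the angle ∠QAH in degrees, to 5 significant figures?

111.76°

Checks: W.y = 0.00, Q.y = 0.00 ✓; |AH| = 10.90 ✓; ∠(AH, HP) = 90.00° ✓; |HP| = 30.40 ✓; |WP| = 56.31 ✓.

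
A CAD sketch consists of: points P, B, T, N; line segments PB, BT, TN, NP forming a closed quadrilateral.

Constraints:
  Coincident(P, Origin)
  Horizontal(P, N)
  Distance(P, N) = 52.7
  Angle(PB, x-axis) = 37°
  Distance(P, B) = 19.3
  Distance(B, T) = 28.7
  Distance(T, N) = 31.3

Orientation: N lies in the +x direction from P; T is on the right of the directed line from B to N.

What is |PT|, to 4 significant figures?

29.64

P is at the origin; PN is horizontal with |PN| = 52.7 and N in +x, so N = (52.7, 0). PB runs at 37.0° with |PB| = 19.3, so B = (15.41, 11.62). T is determined by |BT| = 28.7 and |TN| = 31.3 together: it lies at the intersection of circle(B, 28.7) and circle(N, 31.3). With |BN| = 39.05, the foot of the radical line on BN is 17.53 from B and the perpendicular offset is √(28.7² − 17.53²) = 22.72. Taking the right-of-BN solution: T = (25.39, -15.29).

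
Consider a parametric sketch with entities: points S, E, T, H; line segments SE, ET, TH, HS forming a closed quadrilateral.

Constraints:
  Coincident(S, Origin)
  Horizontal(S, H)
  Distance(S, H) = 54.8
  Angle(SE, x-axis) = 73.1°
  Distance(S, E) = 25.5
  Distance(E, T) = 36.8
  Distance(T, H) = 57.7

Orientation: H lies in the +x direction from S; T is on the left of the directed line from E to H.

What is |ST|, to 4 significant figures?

61.08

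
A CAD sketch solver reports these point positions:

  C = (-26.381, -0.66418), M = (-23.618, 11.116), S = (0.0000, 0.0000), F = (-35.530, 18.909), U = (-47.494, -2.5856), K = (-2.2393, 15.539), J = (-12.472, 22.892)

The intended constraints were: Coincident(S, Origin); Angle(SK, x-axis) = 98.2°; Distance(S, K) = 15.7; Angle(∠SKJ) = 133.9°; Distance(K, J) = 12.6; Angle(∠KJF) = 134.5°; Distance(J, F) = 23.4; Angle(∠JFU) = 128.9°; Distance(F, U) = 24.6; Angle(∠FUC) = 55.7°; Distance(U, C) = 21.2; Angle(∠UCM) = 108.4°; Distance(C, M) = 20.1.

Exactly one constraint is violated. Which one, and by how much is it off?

Distance(C, M) = 20.1 — off by 8.00.

S = (0.00, 0.00) ✓; SK at 98.20° ✓; |SK| = 15.70 ✓; ∠SKJ = 133.9° ✓; |KJ| = 12.60 ✓; ∠KJF = 134.5° ✓; |JF| = 23.40 ✓; ∠JFU = 128.9° ✓; |FU| = 24.60 ✓; ∠FUC = 55.70° ✓; |UC| = 21.20 ✓; ∠UCM = 108.4° ✓; |CM| = 12.10 ✗.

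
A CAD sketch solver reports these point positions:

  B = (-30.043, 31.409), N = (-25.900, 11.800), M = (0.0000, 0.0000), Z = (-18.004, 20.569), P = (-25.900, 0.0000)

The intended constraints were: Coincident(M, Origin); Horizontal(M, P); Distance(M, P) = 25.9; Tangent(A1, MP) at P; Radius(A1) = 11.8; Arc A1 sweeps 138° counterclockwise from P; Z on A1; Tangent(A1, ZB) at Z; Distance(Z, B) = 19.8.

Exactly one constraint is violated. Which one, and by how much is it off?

Distance(Z, B) = 19.8 — off by 3.60.

M = (0.00, 0.00) ✓; M.y = 0.00, P.y = 0.00 ✓; |MP| = 25.90 ✓; ∠(NP, PM) = 90.00° ✓; |NP| = 11.80 ✓; bearing(N→Z) − bearing(N→P) = 138.0° ✓; |NZ| = 11.80 ✓; ∠(NZ, ZB) = 90.00° ✓; |ZB| = 16.20 ✗.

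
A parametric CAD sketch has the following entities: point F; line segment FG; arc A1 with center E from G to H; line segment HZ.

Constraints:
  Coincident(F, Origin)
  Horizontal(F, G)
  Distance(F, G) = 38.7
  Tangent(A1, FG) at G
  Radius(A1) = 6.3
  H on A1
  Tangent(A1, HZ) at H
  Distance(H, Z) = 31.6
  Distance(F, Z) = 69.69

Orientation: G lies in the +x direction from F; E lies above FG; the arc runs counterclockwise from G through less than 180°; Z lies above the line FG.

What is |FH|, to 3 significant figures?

43.3

F is at the origin; FG is horizontal with |FG| = 38.7 and G on the +x side, so G = (38.7, 0.00). Tangency of A1 to FG means the radius EG is perpendicular to FG, so E = G + (0, 6.3) = (38.7, 6.30). Since EH ⟂ HZ (tangency), |EZ| = √(6.3² + 31.6²) = 32.2 regardless of where H sits on A1. So Z lies on both circle(F, 69.69) and circle(E, 32.2); the above-FG intersection is Z = (65.2, 24.7). H is the foot of the tangent from Z: H = (43.2, 1.92).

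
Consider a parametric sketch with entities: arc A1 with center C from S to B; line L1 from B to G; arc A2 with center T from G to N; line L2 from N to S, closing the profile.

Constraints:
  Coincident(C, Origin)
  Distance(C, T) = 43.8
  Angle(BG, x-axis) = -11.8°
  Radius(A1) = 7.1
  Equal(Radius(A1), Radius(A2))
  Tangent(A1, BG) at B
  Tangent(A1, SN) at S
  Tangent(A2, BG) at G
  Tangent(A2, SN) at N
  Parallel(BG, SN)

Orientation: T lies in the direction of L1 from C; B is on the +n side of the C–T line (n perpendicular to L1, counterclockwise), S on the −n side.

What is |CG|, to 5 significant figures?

44.372

The slot axis is L1's direction at -11.8°, so u = (cos -11.8°, sin -11.8°) = (0.97887, -0.20450) and n = (−sin -11.8°, cos -11.8°) = (0.20450, 0.97887). C is at the origin and T lies 43.8 along u from C, so T = 43.8·u = (42.874, -8.9569). Tangency of A1 to both parallel lines with radius 7.1 puts B and S at C ± 7.1·n: B = (1.4519, 6.9500), S = (-1.4519, -6.9500). Equal radii place G and N the same way about T: G = T + 7.1·n = (44.326, -2.0070), N = T − 7.1·n = (41.422, -15.907). Then |CG| = |G − C| = 44.372.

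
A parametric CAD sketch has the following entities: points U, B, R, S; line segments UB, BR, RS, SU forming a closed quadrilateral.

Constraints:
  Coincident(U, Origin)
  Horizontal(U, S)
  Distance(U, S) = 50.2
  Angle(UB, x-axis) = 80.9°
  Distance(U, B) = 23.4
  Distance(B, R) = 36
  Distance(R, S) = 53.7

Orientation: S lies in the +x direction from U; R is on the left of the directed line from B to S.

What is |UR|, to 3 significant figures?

56.8

Checks: |BR| = 36.00 ✓; |RS| = 53.70 ✓.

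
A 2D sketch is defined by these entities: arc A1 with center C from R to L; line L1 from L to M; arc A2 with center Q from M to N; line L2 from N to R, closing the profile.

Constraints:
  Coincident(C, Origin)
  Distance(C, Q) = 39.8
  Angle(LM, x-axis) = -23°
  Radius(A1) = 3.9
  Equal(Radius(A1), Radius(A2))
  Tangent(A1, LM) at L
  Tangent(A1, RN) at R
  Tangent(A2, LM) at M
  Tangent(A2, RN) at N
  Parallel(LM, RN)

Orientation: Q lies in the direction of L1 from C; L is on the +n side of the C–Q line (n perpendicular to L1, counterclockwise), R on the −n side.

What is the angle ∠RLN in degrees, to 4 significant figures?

78.91°

The slot axis is L1's direction at -23.0°, so u = (cos -23.0°, sin -23.0°) = (0.9205, -0.3907) and n = (−sin -23.0°, cos -23.0°) = (0.3907, 0.9205). C is at the origin and Q lies 39.8 along u from C, so Q = 39.8·u = (36.64, -15.55). Tangency of A1 to both parallel lines with radius 3.9 puts L and R at C ± 3.9·n: L = (1.524, 3.590), R = (-1.524, -3.590). Equal radii place M and N the same way about Q: M = Q + 3.9·n = (38.16, -11.96), N = Q − 3.9·n = (35.11, -19.14). Then cos ∠RLN = LR·LN / (|LR||LN|), giving 78.91°.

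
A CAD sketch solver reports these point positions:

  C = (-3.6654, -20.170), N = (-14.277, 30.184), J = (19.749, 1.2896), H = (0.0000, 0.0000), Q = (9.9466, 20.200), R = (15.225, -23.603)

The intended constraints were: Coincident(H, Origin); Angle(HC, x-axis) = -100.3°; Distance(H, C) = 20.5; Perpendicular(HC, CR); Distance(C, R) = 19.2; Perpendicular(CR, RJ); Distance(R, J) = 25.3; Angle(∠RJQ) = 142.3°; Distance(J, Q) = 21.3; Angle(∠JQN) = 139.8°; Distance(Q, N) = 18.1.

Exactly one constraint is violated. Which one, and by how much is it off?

Distance(Q, N) = 18.1 — off by 8.10.

H = (0.00, 0.00) ✓; HC at -100.3° ✓; |HC| = 20.50 ✓; ∠(HC, CR) = 90.00° ✓; |CR| = 19.20 ✓; ∠(CR, RJ) = 90.00° ✓; |RJ| = 25.30 ✓; ∠RJQ = 142.3° ✓; |JQ| = 21.30 ✓; ∠JQN = 139.8° ✓; |QN| = 26.20 ✗.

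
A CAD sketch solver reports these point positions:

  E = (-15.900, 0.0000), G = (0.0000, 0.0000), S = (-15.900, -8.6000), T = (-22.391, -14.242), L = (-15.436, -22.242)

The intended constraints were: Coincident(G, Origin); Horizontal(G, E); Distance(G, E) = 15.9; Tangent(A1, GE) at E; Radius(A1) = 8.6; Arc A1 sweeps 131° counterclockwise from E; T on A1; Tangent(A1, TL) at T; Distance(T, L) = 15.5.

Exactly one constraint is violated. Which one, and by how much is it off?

Distance(T, L) = 15.5 — off by 4.90.

G = (0.00, 0.00) ✓; G.y = 0.00, E.y = 0.00 ✓; |GE| = 15.90 ✓; ∠(SE, EG) = 90.00° ✓; |SE| = 8.600 ✓; bearing(S→T) − bearing(S→E) = 131.0° ✓; |ST| = 8.600 ✓; ∠(ST, TL) = 89.99° ✓; |TL| = 10.60 ✗.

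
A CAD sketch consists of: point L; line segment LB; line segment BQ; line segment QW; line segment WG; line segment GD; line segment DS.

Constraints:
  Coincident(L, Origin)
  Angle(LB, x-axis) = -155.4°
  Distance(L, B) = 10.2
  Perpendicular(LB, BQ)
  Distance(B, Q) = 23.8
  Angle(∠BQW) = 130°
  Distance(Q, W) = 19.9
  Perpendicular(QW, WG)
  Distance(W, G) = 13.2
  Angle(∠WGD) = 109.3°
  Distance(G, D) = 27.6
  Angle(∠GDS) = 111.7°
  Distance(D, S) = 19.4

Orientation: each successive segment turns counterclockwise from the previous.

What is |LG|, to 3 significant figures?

29.7

L is at the origin; LB runs at -155.4° with length 10.2, so B = (-9.27, -4.25). The perpendicularity gives BQ at right angles to LB, so BQ runs at -65.4°; with |BQ| = 23.8, Q = (0.633, -25.9). ∠BQW = 130.0° gives QW at -15.4° from the x-axis; with |QW| = 19.9, W = (19.8, -31.2). QW ⟂ WG, so WG runs at 74.6°; with |WG| = 13.2, G = (23.3, -18.4). Then |LG| = |G − L| = 29.7.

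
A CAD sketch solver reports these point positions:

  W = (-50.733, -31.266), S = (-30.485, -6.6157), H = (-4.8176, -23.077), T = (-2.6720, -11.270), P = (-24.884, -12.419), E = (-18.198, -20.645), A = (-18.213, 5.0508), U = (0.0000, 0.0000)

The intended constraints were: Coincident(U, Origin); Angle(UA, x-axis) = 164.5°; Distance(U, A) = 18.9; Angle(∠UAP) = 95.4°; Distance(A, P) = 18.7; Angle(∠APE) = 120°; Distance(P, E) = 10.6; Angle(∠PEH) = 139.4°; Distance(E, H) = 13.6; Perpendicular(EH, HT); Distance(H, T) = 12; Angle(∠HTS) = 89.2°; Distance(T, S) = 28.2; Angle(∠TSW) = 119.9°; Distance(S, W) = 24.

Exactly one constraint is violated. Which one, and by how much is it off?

Distance(S, W) = 24 — off by 7.90.

U = (0.00, 0.00) ✓; UA at 164.5° ✓; |UA| = 18.90 ✓; ∠UAP = 95.40° ✓; |AP| = 18.70 ✓; ∠APE = 120.0° ✓; |PE| = 10.60 ✓; ∠PEH = 139.4° ✓; |EH| = 13.60 ✓; ∠(EH, HT) = 90.00° ✓; |HT| = 12.00 ✓; ∠HTS = 89.20° ✓; |TS| = 28.20 ✓; ∠TSW = 119.9° ✓; |SW| = 31.90 ✗.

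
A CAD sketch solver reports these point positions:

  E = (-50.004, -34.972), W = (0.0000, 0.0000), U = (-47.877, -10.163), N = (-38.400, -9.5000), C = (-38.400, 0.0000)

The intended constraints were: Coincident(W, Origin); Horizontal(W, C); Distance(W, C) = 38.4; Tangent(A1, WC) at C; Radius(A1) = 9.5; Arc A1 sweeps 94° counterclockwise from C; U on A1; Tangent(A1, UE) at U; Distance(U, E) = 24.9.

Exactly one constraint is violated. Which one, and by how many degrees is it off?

Tangent(A1, UE) at U — off by 8.90°.

W = (0.00, 0.00) ✓; W.y = 0.00, C.y = 0.00 ✓; |WC| = 38.40 ✓; ∠(NC, CW) = 90.00° ✓; |NC| = 9.500 ✓; bearing(N→U) − bearing(N→C) = 94.00° ✓; |NU| = 9.500 ✓; ∠(NU, UE) = 98.90° ✗; |UE| = 24.90 ✓.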